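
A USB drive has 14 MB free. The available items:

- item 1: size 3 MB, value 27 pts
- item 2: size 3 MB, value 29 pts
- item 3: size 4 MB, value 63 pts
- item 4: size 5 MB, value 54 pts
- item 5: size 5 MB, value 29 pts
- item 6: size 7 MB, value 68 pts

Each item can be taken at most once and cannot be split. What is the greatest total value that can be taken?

160 pts

Check high-value combinations within 14 MB:
- item 2+item 3+item 6: size 3+4+7=14, value 29+63+68=160
- item 1+item 3+item 6: size 3+4+7=14, value 27+63+68=158
- item 2+item 3+item 4: size 3+4+5=12, value 29+63+54=146
- item 3+item 4+item 5: size 4+5+5=14, value 63+54+29=146
- item 1+item 3+item 4: size 3+4+5=12, value 27+63+54=144
Best: 160 pts.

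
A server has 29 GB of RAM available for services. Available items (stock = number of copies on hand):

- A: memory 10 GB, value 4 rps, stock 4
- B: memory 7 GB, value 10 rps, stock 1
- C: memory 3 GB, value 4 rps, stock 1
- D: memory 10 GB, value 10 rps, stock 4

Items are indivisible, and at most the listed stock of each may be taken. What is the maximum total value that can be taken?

Best selections within memory 29 and stock limits:
- 1×B + 2×D: memory 27, value 30
- 1×B + 1×C + 1×D: memory 20, value 24
- 1×C + 2×D: memory 23, value 24
Best: 30 rps.

30 rps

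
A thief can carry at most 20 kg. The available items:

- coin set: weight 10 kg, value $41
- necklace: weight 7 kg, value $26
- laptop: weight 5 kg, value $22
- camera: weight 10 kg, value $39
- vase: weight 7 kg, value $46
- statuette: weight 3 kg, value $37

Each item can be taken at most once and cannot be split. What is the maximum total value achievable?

$124

Check high-value combinations within 20 kg:
- coin set+vase+statuette: weight 10+7+3=20, value 41+46+37=124
- camera+vase+statuette: weight 10+7+3=20, value 39+46+37=122
- necklace+vase+statuette: weight 7+7+3=17, value 26+46+37=109
- laptop+vase+statuette: weight 5+7+3=15, value 22+46+37=105
- coin set+necklace+statuette: weight 10+7+3=20, value 41+26+37=104
Best: $124.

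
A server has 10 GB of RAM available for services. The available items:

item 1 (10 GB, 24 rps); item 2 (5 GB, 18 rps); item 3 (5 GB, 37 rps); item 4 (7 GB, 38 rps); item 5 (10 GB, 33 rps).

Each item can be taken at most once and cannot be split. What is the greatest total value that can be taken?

Check high-value combinations within 10 GB:
- item 2+item 3: memory 5+5=10, value 18+37=55
- item 4: memory 7, value 38
- item 3: memory 5, value 37
- item 5: memory 10, value 33
Best: 55 rps.

55 rps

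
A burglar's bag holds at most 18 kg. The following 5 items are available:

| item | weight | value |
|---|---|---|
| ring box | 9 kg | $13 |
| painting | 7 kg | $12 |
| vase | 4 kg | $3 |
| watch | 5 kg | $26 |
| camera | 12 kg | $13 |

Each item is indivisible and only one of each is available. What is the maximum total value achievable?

This is a 0/1 knapsack; check combinations near the capacity.
- ring box+vase+watch: weight 9+4+5=18, value 13+3+26=42
- painting+vase+watch: weight 7+4+5=16, value 12+3+26=41
- ring box+watch: weight 9+5=14, value 13+26=39
- watch+camera: weight 5+12=17, value 26+13=39
Best: $42.

$42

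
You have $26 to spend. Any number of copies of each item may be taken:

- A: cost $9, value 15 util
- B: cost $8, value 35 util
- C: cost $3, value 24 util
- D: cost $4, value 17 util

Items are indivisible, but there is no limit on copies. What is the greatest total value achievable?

Best value-per-unit is C at 24/3, and filling with it alone uses cost 8×3=24. No mix of the others beats 8×24 = 192.

192 util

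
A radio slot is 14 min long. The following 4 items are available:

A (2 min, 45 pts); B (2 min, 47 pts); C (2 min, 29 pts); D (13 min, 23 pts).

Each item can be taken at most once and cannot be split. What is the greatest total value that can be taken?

121 pts

This is a 0/1 knapsack; check combinations near the capacity.
- A+B+C: duration 2+2+2=6, value 45+47+29=121
- A+B: duration 2+2=4, value 45+47=92
- B+C: duration 2+2=4, value 47+29=76
- A+C: duration 2+2=4, value 45+29=74
Best: 121 pts.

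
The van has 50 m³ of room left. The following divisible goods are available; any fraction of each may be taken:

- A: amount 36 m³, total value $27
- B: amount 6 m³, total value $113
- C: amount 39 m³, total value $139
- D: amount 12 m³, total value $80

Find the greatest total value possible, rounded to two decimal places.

Take in order of value per unit:
- B (113/6 per unit): all 6 → value 113, running total 113.00
- D (80/12 per unit): all 12 → value 80, running total 193.00
- C (139/39 per unit): 32 of 39 → value 32×139/39 = 114.0513, running total 307.05
Total 307.05.

307.05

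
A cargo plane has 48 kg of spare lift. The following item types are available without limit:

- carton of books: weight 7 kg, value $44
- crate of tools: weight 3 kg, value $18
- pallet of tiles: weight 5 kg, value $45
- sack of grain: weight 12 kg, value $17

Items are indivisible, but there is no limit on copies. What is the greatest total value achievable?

Best value-per-unit is pallet of tiles at 45/5; filling with it alone gives 9×45 = 405.
Optimal mix: 1×crate of tools + 9×pallet of tiles → weight 48, value 423.

$423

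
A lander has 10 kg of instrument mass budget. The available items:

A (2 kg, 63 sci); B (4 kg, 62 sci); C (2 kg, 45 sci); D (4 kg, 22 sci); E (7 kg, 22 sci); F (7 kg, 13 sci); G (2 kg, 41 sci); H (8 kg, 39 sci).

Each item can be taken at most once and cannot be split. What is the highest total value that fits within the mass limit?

211 sci

Check high-value combinations within 10 kg:
- A+B+C+G: mass 2+4+2+2=10, value 63+62+45+41=211
- A+C+D+G: mass 2+2+4+2=10, value 63+45+22+41=171
- A+B+C: mass 2+4+2=8, value 63+62+45=170
- A+B+G: mass 2+4+2=8, value 63+62+41=166
- A+C+G: mass 2+2+2=6, value 63+45+41=149
Best: 211 sci.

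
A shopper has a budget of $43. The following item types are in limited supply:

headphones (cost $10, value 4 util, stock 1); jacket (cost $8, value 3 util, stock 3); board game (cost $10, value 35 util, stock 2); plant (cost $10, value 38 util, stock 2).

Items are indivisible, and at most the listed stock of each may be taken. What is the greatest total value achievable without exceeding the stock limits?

146 util

Best selections within cost 43 and stock limits:
- 2×board game + 2×plant: cost 40, value 146
- 1×headphones + 1×board game + 2×plant: cost 40, value 115
- 1×jacket + 1×board game + 2×plant: cost 38, value 114
Best: 146 util.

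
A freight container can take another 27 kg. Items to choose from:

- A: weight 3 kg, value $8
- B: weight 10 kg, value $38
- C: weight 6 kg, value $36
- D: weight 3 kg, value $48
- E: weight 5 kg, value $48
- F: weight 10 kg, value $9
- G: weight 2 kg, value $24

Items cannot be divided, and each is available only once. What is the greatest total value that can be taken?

$194

This is a 0/1 knapsack; check combinations near the capacity.
- B+C+D+E+G: weight 10+6+3+5+2=26, value 38+36+48+48+24=194
- A+B+C+D+E: weight 3+10+6+3+5=27, value 8+38+36+48+48=178
- B+C+D+E: weight 10+6+3+5=24, value 38+36+48+48=170
- A+B+D+E+G: weight 3+10+3+5+2=23, value 8+38+48+48+24=166
- C+D+E+F+G: weight 6+3+5+10+2=26, value 36+48+48+9+24=165
Best: $194.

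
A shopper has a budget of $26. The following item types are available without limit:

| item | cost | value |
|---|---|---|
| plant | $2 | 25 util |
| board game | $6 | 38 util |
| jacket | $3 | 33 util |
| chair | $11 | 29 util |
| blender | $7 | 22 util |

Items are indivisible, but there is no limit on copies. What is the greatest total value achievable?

Best value-per-unit is plant at 25/2, and filling with it alone uses cost 13×2=26. No mix of the others beats 13×25 = 325.

325 util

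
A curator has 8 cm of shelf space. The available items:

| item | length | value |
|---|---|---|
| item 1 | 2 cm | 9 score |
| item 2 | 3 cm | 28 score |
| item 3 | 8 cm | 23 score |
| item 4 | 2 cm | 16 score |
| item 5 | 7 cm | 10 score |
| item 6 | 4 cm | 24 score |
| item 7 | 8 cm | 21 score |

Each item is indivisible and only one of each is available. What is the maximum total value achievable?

Check high-value combinations within 8 cm:
- item 1+item 2+item 4: length 2+3+2=7, value 9+28+16=53
- item 2+item 6: length 3+4=7, value 28+24=52
- item 1+item 4+item 6: length 2+2+4=8, value 9+16+24=49
Best: 53 score.

53 score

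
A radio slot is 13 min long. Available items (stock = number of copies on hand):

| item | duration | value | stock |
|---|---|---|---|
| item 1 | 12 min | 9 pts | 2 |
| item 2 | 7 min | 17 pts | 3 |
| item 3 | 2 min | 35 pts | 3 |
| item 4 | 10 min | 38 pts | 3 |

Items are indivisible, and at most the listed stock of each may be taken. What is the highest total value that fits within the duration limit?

Top feasible selections:
- 1×item 2 + 3×item 3: duration 13, value 122
- 3×item 3: duration 6, value 105
- 1×item 2 + 2×item 3: duration 11, value 87
- 1×item 3 + 1×item 4: duration 12, value 73
Best: 122 pts.

122 pts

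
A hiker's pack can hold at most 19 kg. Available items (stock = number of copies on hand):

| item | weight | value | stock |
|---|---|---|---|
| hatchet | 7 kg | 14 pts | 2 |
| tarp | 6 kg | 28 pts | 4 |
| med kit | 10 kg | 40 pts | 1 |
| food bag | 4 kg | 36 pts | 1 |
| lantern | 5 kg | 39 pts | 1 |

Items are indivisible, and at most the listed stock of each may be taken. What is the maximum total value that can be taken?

115 pts

Top feasible selections:
- 1×med kit + 1×food bag + 1×lantern: weight 19, value 115
- 1×tarp + 1×food bag + 1×lantern: weight 15, value 103
- 2×tarp + 1×lantern: weight 17, value 95
- 2×tarp + 1×food bag: weight 16, value 92
Best: 115 pts.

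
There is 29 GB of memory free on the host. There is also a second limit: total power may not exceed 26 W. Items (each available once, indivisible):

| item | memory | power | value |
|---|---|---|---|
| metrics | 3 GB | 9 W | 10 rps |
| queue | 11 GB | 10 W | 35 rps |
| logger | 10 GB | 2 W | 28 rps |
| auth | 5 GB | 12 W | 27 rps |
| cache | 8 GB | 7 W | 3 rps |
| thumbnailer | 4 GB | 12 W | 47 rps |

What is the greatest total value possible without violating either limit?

110 rps

Feasible sets respecting both limits:
- queue+logger+thumbnailer: memory 25, power 24, value 110
- logger+auth+thumbnailer: memory 19, power 26, value 102
- queue+logger+auth: memory 26, power 24, value 90
Best: 110 rps.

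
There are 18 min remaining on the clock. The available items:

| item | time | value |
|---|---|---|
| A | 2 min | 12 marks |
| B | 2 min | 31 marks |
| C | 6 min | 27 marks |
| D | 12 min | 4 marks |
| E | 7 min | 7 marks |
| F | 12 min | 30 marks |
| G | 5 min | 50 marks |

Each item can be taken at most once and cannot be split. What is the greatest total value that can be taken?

120 marks

This is a 0/1 knapsack; check combinations near the capacity.
- A+B+C+G: time 2+2+6+5=15, value 12+31+27+50=120
- B+C+G: time 2+6+5=13, value 31+27+50=108
- A+B+E+G: time 2+2+7+5=16, value 12+31+7+50=100
Best: 120 marks.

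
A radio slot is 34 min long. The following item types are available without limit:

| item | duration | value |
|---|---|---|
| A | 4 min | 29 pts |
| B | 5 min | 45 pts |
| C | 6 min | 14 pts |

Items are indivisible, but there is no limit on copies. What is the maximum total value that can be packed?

Best value-per-unit is B at 45/5; filling with it alone gives 6×45 = 270.
Optimal mix: 1×A + 6×B → duration 34, value 299.

299 pts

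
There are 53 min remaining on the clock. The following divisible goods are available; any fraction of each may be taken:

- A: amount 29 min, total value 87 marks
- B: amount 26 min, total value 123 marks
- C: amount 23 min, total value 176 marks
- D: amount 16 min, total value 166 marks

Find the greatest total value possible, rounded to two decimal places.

408.23

Take in order of value per unit:
- D (166/16 per unit): all 16 → value 166, running total 166.00
- C (176/23 per unit): all 23 → value 176, running total 342.00
- B (123/26 per unit): 14 of 26 → value 14×123/26 = 66.2308, running total 408.23
Total 408.23.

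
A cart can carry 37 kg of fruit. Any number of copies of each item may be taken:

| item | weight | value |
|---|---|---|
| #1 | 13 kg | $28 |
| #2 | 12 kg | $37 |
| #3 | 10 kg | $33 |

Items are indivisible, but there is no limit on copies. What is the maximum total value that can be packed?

$111

Best value-per-unit is #3 at 33/10; filling with it alone gives 3×33 = 99.
Optimal mix: 3×#2 → weight 36, value 111.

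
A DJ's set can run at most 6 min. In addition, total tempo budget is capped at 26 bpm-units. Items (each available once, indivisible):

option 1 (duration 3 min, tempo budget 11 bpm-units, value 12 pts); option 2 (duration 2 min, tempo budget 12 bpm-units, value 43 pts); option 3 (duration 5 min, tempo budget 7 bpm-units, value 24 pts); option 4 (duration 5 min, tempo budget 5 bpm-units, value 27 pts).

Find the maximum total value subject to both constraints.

Feasible sets respecting both limits:
- option 1+option 2: duration 5, tempo budget 23, value 55
- option 2: duration 2, tempo budget 12, value 43
- option 4: duration 5, tempo budget 5, value 27
Best: 55 pts.

55 pts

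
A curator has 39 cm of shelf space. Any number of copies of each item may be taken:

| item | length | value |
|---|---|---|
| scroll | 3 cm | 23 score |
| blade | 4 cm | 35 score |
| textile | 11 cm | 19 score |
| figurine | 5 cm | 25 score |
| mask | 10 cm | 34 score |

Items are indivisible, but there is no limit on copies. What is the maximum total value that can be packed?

338 score

Best value-per-unit is blade at 35/4; filling with it alone gives 9×35 = 315.
Optimal mix: 1×scroll + 9×blade → length 39, value 338.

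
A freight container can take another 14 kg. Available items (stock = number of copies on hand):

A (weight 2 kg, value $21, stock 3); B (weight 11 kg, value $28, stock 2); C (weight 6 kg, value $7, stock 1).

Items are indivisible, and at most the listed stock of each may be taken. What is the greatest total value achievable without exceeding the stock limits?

$70

Best selections within weight 14 and stock limits:
- 3×A + 1×C: weight 12, value 70
- 3×A: weight 6, value 63
- 2×A + 1×C: weight 10, value 49
- 1×A + 1×B: weight 13, value 49
Best: $70.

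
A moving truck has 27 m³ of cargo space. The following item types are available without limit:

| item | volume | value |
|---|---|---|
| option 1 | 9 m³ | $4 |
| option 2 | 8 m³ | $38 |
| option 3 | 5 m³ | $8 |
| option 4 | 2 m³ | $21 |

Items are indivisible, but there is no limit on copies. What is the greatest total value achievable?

Best value-per-unit is option 4 at 21/2, and filling with it alone uses volume 13×2=26. No mix of the others beats 13×21 = 273.

$273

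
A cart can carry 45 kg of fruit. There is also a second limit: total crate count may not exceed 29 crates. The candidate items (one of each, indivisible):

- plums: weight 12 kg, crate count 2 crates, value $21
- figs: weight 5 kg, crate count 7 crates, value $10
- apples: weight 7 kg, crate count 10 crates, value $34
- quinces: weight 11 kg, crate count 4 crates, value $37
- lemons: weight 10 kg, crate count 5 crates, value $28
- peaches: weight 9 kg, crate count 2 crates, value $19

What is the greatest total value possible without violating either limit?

Feasible sets respecting both limits:
- plums+figs+apples+quinces+lemons: weight 45, crate count 28, value 130
- figs+apples+quinces+lemons+peaches: weight 42, crate count 28, value 128
- plums+figs+apples+quinces+peaches: weight 44, crate count 25, value 121
Best: $130.

$130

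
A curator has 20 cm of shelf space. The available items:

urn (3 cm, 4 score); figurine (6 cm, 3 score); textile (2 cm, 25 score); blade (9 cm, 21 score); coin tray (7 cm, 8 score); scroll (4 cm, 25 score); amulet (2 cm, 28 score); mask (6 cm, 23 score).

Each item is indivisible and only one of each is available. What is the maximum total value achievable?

105 score

Check high-value combinations within 20 cm:
- urn+textile+scroll+amulet+mask: length 3+2+4+2+6=17, value 4+25+25+28+23=105
- figurine+textile+scroll+amulet+mask: length 6+2+4+2+6=20, value 3+25+25+28+23=104
- urn+textile+blade+scroll+amulet: length 3+2+9+4+2=20, value 4+25+21+25+28=103
- textile+scroll+amulet+mask: length 2+4+2+6=14, value 25+25+28+23=101
- textile+blade+scroll+amulet: length 2+9+4+2=17, value 25+21+25+28=99
Best: 105 score.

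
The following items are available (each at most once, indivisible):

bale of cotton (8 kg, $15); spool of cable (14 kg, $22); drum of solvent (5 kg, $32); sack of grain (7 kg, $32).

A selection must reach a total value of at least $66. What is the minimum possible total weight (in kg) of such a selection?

20

Subsets with value ≥ 66, sorted by total weight:
- bale of cotton+drum of solvent+sack of grain: weight 20, value 79
- spool of cable+drum of solvent+sack of grain: weight 26, value 86
Minimum weight: 20 kg.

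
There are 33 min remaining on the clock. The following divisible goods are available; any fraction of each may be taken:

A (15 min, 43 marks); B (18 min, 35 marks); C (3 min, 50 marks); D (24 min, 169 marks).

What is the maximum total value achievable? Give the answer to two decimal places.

236.20

Take in order of value per unit:
- C (50/3 per unit): all 3 → value 50, running total 50.00
- D (169/24 per unit): all 24 → value 169, running total 219.00
- A (43/15 per unit): 6 of 15 → value 6×43/15 = 17.2000, running total 236.20
Total 236.20.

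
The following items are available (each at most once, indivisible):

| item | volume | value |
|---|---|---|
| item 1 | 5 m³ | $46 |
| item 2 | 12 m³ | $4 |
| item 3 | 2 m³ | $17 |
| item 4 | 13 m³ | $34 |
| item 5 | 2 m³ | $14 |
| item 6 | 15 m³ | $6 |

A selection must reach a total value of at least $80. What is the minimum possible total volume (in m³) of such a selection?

18

Subsets with value ≥ 80, sorted by total volume:
- item 1+item 4: volume 18, value 80
- item 1+item 3+item 4: volume 20, value 97
- item 1+item 4+item 5: volume 20, value 94
- item 1+item 2+item 3+item 5: volume 21, value 81
Minimum volume: 18 m³.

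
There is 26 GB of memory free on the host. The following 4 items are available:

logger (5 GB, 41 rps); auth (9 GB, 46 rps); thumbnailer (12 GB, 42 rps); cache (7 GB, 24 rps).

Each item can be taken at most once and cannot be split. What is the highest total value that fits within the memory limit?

Check high-value combinations within 26 GB:
- logger+auth+thumbnailer: memory 5+9+12=26, value 41+46+42=129
- logger+auth+cache: memory 5+9+7=21, value 41+46+24=111
- logger+thumbnailer+cache: memory 5+12+7=24, value 41+42+24=107
- auth+thumbnailer: memory 9+12=21, value 46+42=88
- logger+auth: memory 5+9=14, value 41+46=87
Best: 129 rps.

129 rps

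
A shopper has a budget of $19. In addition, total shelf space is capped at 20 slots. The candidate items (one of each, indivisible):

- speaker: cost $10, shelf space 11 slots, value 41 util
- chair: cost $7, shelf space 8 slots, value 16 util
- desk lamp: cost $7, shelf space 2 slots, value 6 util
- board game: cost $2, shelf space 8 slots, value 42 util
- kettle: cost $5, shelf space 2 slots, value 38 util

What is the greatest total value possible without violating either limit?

96 util

Feasible sets respecting both limits:
- chair+board game+kettle: cost 14, shelf space 18, value 96
- desk lamp+board game+kettle: cost 14, shelf space 12, value 86
- speaker+board game: cost 12, shelf space 19, value 83
Best: 96 util.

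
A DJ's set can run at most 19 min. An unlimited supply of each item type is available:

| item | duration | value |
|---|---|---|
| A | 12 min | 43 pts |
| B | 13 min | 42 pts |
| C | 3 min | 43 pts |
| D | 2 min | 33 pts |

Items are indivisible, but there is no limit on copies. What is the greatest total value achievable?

Best value-per-unit is D at 33/2; filling with it alone gives 9×33 = 297.
Optimal mix: 1×C + 8×D → duration 19, value 307.

307 pts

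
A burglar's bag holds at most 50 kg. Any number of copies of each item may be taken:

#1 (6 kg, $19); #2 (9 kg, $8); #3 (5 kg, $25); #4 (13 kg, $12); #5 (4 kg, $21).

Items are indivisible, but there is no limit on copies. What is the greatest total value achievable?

$260

Best value-per-unit is #5 at 21/4; filling with it alone gives 12×21 = 252.
Optimal mix: 2×#3 + 10×#5 → weight 50, value 260.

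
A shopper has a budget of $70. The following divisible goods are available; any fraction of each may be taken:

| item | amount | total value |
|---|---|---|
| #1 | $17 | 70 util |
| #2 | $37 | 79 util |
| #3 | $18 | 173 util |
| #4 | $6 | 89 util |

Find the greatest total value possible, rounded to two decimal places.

Take in order of value per unit:
- #4 (89/6 per unit): all 6 → value 89, running total 89.00
- #3 (173/18 per unit): all 18 → value 173, running total 262.00
- #1 (70/17 per unit): all 17 → value 70, running total 332.00
- #2 (79/37 per unit): 29 of 37 → value 29×79/37 = 61.9189, running total 393.92
Total 393.92.

393.92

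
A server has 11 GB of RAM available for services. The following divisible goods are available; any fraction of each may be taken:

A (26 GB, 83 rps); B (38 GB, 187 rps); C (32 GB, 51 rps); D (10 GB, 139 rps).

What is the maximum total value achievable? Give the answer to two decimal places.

143.92

Take in order of value per unit:
- D (139/10 per unit): all 10 → value 139, running total 139.00
- B (187/38 per unit): 1 of 38 → value 1×187/38 = 4.9211, running total 143.92
Total 143.92.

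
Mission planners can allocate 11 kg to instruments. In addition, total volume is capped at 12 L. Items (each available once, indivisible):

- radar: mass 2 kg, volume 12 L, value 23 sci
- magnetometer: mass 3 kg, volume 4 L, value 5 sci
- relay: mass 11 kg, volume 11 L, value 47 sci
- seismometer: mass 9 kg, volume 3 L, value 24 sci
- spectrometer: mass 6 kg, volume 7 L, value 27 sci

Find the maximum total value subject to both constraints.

Feasible sets respecting both limits:
- relay: mass 11, volume 11, value 47
- magnetometer+spectrometer: mass 9, volume 11, value 32
- spectrometer: mass 6, volume 7, value 27
Best: 47 sci.

47 sci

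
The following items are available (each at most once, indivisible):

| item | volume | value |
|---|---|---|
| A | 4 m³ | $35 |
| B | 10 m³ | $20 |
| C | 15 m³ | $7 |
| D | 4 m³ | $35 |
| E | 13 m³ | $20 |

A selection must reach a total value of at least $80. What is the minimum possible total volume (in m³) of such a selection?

18

Subsets with value ≥ 80, sorted by total volume:
- A+B+D: volume 18, value 90
- A+D+E: volume 21, value 90
- A+B+D+E: volume 31, value 110
- A+B+C+D: volume 33, value 97
Minimum volume: 18 m³.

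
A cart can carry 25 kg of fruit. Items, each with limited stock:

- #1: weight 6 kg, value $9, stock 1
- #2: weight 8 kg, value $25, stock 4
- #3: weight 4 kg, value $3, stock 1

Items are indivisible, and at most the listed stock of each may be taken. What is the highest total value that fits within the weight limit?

Top feasible selections:
- 3×#2: weight 24, value 75
- 1×#1 + 2×#2: weight 22, value 59
Best: $75.

$75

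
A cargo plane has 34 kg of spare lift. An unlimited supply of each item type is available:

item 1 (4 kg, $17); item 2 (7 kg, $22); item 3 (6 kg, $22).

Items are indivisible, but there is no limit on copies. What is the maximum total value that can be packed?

$141

Best value-per-unit is item 1 at 17/4; filling with it alone gives 8×17 = 136.
Optimal mix: 7×item 1 + 1×item 3 → weight 34, value 141.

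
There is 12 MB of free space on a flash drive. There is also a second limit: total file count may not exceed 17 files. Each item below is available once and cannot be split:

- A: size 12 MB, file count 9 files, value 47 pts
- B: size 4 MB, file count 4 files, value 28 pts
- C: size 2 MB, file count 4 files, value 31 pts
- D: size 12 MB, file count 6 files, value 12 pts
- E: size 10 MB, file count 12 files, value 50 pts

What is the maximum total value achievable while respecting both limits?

Feasible sets respecting both limits:
- C+E: size 12, file count 16, value 81
- B+C: size 6, file count 8, value 59
- E: size 10, file count 12, value 50
- A: size 12, file count 9, value 47
Best: 81 pts.

81 pts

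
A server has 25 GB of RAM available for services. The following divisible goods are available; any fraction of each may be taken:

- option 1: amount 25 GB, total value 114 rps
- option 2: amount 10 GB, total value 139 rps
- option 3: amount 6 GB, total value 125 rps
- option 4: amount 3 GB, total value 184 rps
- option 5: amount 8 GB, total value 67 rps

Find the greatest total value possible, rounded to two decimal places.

498.25

Take in order of value per unit:
- option 4 (184/3 per unit): all 3 → value 184, running total 184.00
- option 3 (125/6 per unit): all 6 → value 125, running total 309.00
- option 2 (139/10 per unit): all 10 → value 139, running total 448.00
- option 5 (67/8 per unit): 6 of 8 → value 6×67/8 = 50.2500, running total 498.25
Total 498.25.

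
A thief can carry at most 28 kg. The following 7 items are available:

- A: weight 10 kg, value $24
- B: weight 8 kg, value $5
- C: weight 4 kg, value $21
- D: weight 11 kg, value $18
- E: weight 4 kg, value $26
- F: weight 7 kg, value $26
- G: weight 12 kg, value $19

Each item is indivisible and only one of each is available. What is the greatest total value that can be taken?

$97

Check high-value combinations within 28 kg:
- A+C+E+F: weight 10+4+4+7=25, value 24+21+26+26=97
- C+E+F+G: weight 4+4+7+12=27, value 21+26+26+19=92
- C+D+E+F: weight 4+11+4+7=26, value 21+18+26+26=91
Best: $97.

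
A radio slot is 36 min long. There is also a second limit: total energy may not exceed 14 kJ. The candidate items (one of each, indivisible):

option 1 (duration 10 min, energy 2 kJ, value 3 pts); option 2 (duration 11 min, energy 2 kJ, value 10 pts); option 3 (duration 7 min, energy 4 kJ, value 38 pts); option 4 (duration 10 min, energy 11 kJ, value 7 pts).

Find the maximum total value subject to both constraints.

51 pts

Feasible sets respecting both limits:
- option 1+option 2+option 3: duration 28, energy 8, value 51
- option 2+option 3: duration 18, energy 6, value 48
- option 1+option 3: duration 17, energy 6, value 41
- option 3: duration 7, energy 4, value 38
Best: 51 pts.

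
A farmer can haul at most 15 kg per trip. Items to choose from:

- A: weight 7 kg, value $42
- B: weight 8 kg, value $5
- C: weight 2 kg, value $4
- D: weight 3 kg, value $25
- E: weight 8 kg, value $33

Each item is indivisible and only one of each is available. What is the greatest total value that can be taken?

Check high-value combinations within 15 kg:
- A+E: weight 7+8=15, value 42+33=75
- A+C+D: weight 7+2+3=12, value 42+4+25=71
- A+D: weight 7+3=10, value 42+25=67
Best: $75.

$75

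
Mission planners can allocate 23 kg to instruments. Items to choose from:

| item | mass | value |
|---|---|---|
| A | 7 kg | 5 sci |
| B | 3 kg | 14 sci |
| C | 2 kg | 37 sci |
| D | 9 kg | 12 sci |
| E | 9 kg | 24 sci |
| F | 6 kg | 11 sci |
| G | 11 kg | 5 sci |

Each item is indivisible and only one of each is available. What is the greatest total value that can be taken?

87 sci

This is a 0/1 knapsack; check combinations near the capacity.
- B+C+D+E: mass 3+2+9+9=23, value 14+37+12+24=87
- B+C+E+F: mass 3+2+9+6=20, value 14+37+24+11=86
- A+B+C+E: mass 7+3+2+9=21, value 5+14+37+24=80
- B+C+E: mass 3+2+9=14, value 14+37+24=75
- B+C+D+F: mass 3+2+9+6=20, value 14+37+12+11=74
Best: 87 sci.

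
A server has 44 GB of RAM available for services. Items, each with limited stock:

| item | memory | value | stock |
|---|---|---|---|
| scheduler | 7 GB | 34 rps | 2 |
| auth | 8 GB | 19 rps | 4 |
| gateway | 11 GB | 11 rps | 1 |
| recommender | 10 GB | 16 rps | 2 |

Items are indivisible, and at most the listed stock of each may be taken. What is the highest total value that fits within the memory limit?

125 rps

Best selections within memory 44 and stock limits:
- 2×scheduler + 3×auth: memory 38, value 125
- 2×scheduler + 2×auth + 1×recommender: memory 40, value 122
Best: 125 rps.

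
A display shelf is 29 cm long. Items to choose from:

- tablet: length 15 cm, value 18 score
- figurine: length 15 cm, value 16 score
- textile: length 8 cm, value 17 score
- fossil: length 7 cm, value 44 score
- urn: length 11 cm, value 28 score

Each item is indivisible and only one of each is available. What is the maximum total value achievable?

89 score

Check high-value combinations within 29 cm:
- textile+fossil+urn: length 8+7+11=26, value 17+44+28=89
- fossil+urn: length 7+11=18, value 44+28=72
- tablet+fossil: length 15+7=22, value 18+44=62
- textile+fossil: length 8+7=15, value 17+44=61
Best: 89 score.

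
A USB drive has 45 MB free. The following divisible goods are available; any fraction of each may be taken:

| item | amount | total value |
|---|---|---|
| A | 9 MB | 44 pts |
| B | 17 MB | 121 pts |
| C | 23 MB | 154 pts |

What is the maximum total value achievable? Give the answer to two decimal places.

Take in order of value per unit:
- B (121/17 per unit): all 17 → value 121, running total 121.00
- C (154/23 per unit): all 23 → value 154, running total 275.00
- A (44/9 per unit): 5 of 9 → value 5×44/9 = 24.4444, running total 299.44
Total 299.44.

299.44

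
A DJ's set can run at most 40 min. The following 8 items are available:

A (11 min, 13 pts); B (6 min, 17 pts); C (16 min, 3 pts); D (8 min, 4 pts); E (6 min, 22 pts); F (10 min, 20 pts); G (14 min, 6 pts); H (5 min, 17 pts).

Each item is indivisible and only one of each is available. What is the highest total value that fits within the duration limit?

Check high-value combinations within 40 min:
- A+B+E+F+H: duration 11+6+6+10+5=38, value 13+17+22+20+17=89
- B+D+E+F+H: duration 6+8+6+10+5=35, value 17+4+22+20+17=80
- B+E+F+H: duration 6+6+10+5=27, value 17+22+20+17=76
- A+D+E+F+H: duration 11+8+6+10+5=40, value 13+4+22+20+17=76
- A+B+D+E+H: duration 11+6+8+6+5=36, value 13+17+4+22+17=73
Best: 89 pts.

89 pts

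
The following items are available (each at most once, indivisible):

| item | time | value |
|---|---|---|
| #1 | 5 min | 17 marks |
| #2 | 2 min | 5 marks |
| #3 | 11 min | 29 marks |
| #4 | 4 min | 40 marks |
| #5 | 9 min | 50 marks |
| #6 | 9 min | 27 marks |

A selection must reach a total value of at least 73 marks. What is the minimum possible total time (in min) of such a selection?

Subsets with value ≥ 73, sorted by total time:
- #4+#5: time 13, value 90
- #2+#4+#5: time 15, value 95
Minimum time: 13 min.

13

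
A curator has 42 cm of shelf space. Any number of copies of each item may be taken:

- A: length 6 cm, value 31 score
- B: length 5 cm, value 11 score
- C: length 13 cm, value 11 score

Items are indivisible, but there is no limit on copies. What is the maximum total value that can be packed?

217 score

Best value-per-unit is A at 31/6, and filling with it alone uses length 7×6=42. No mix of the others beats 7×31 = 217.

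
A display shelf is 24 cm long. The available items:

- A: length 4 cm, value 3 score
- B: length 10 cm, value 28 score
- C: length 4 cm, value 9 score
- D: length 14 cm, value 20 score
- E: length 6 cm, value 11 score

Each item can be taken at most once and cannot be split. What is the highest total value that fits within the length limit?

51 score

This is a 0/1 knapsack; check combinations near the capacity.
- A+B+C+E: length 4+10+4+6=24, value 3+28+9+11=51
- B+C+E: length 10+4+6=20, value 28+9+11=48
- B+D: length 10+14=24, value 28+20=48
- A+B+E: length 4+10+6=20, value 3+28+11=42
- A+B+C: length 4+10+4=18, value 3+28+9=40
Best: 51 score.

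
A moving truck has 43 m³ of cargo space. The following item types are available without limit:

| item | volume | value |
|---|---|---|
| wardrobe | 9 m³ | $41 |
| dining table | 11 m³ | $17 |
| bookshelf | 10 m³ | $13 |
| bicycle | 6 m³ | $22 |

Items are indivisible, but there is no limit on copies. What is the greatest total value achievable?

Best value-per-unit is wardrobe at 41/9; filling with it alone gives 4×41 = 164.
Optimal mix: 4×wardrobe + 1×bicycle → volume 42, value 186.

$186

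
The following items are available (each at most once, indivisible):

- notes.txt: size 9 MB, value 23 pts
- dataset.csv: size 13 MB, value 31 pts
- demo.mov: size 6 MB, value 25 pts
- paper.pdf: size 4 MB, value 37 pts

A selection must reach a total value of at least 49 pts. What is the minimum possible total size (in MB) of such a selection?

10

Subsets with value ≥ 49, sorted by total size:
- demo.mov+paper.pdf: size 10, value 62
- notes.txt+paper.pdf: size 13, value 60
Minimum size: 10 MB.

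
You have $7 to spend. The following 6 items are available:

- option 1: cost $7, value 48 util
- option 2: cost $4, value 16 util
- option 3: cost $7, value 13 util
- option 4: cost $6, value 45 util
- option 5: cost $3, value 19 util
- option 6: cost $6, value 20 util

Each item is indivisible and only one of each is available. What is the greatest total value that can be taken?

48 util

Check high-value combinations within $7:
- option 1: cost 7, value 48
- option 4: cost 6, value 45
- option 2+option 5: cost 4+3=7, value 16+19=35
- option 6: cost 6, value 20
Best: 48 util.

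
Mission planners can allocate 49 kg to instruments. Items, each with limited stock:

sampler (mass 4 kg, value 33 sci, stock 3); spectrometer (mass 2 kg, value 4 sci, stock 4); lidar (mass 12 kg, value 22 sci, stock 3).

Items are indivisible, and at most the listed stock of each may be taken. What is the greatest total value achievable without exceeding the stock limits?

Best selections within mass 49 and stock limits:
- 3×sampler + 3×lidar: mass 48, value 165
- 3×sampler + 4×spectrometer + 2×lidar: mass 44, value 159
Best: 165 sci.

165 sci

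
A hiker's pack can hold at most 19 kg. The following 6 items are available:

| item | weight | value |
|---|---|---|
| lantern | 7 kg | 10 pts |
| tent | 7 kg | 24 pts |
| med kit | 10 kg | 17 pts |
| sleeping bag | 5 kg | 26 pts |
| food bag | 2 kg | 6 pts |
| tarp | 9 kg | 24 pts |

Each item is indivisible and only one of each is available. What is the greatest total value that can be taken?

This is a 0/1 knapsack; check combinations near the capacity.
- lantern+tent+sleeping bag: weight 7+7+5=19, value 10+24+26=60
- tent+sleeping bag+food bag: weight 7+5+2=14, value 24+26+6=56
- sleeping bag+food bag+tarp: weight 5+2+9=16, value 26+6+24=56
- tent+food bag+tarp: weight 7+2+9=18, value 24+6+24=54
- tent+sleeping bag: weight 7+5=12, value 24+26=50
Best: 60 pts.

60 pts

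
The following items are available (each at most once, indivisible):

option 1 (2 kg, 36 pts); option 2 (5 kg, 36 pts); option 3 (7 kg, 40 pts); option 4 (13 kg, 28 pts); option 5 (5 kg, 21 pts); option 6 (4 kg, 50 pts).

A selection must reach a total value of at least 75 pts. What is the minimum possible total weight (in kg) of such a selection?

6

Subsets with value ≥ 75, sorted by total weight:
- option 1+option 6: weight 6, value 86
- option 2+option 6: weight 9, value 86
Minimum weight: 6 kg.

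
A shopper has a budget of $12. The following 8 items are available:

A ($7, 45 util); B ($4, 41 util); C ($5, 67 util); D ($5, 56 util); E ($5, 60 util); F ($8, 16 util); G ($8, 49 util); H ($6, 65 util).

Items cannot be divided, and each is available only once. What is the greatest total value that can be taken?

132 util

This is a 0/1 knapsack; check combinations near the capacity.
- C+H: cost 5+6=11, value 67+65=132
- C+E: cost 5+5=10, value 67+60=127
- E+H: cost 5+6=11, value 60+65=125
- C+D: cost 5+5=10, value 67+56=123
- D+H: cost 5+6=11, value 56+65=121
Best: 132 util.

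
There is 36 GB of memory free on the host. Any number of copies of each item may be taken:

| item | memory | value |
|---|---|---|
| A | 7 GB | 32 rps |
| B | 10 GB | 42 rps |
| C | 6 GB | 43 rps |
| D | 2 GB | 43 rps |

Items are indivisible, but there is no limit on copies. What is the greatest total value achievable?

Best value-per-unit is D at 43/2, and filling with it alone uses memory 18×2=36. No mix of the others beats 18×43 = 774.

774 rps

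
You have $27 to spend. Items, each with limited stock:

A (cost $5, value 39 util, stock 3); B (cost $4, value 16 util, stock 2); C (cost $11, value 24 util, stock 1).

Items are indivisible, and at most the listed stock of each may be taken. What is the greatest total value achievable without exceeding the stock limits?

149 util

Best selections within cost 27 and stock limits:
- 3×A + 2×B: cost 23, value 149
- 3×A + 1×C: cost 26, value 141
- 3×A + 1×B: cost 19, value 133
- 2×A + 1×B + 1×C: cost 25, value 118
Best: 149 util.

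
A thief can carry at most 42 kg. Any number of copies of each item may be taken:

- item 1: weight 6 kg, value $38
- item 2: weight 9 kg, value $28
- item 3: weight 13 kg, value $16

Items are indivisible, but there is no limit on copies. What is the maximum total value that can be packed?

$266

Best value-per-unit is item 1 at 38/6, and filling with it alone uses weight 7×6=42. No mix of the others beats 7×38 = 266.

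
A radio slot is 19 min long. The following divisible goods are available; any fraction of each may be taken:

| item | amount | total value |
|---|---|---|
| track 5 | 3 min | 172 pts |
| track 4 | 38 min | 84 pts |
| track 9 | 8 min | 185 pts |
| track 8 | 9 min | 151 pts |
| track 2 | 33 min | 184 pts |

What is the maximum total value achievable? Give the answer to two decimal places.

Take in order of value per unit:
- track 5 (172/3 per unit): all 3 → value 172, running total 172.00
- track 9 (185/8 per unit): all 8 → value 185, running total 357.00
- track 8 (151/9 per unit): 8 of 9 → value 8×151/9 = 134.2222, running total 491.22
Total 491.22.

491.22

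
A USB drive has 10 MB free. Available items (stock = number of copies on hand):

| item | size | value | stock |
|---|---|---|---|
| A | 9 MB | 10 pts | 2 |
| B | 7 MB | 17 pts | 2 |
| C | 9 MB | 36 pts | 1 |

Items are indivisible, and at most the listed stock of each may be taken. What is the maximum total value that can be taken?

Top feasible selections:
- 1×C: size 9, value 36
- 1×B: size 7, value 17
- 1×A: size 9, value 10
Best: 36 pts.

36 pts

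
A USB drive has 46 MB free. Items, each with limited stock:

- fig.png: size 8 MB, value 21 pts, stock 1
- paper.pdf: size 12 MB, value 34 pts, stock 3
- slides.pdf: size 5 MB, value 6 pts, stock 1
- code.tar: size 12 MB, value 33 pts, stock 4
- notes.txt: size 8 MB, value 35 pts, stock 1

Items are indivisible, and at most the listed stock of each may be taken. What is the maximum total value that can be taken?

Best selections within size 46 and stock limits:
- 3×paper.pdf + 1×notes.txt: size 44, value 137
- 2×paper.pdf + 1×code.tar + 1×notes.txt: size 44, value 136
- 1×paper.pdf + 2×code.tar + 1×notes.txt: size 44, value 135
Best: 137 pts.

137 pts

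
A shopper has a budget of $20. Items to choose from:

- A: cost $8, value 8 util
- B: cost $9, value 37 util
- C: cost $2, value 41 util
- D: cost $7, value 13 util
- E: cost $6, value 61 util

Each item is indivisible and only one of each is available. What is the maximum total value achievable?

139 util

This is a 0/1 knapsack; check combinations near the capacity.
- B+C+E: cost 9+2+6=17, value 37+41+61=139
- C+D+E: cost 2+7+6=15, value 41+13+61=115
- A+C+E: cost 8+2+6=16, value 8+41+61=110
- C+E: cost 2+6=8, value 41+61=102
Best: 139 util.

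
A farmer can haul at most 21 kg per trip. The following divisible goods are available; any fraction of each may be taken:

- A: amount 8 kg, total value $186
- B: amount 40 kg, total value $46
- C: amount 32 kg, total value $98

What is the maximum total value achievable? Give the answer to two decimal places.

Take in order of value per unit:
- A (186/8 per unit): all 8 → value 186, running total 186.00
- C (98/32 per unit): 13 of 32 → value 13×98/32 = 39.8125, running total 225.81
Total 225.81.

225.81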